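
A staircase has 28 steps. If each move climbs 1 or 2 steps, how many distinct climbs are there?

Let f(n) count the ways. The last step is size 1 or 2, so f(n) = f(n-1) + f(n-2) with f(1)=1, f(2)=2.
Computing successive values: f(1)=1, f(2)=2, f(3)=3, f(4)=5, f(5)=8, f(6)=13, f(7)=21, f(8)=34, f(9)=55, f(10)=89, f(11)=144, f(12)=233, f(13)=377, f(14)=610, f(15)=987, f(16)=1597, f(17)=2584, f(18)=4181, f(19)=6765, f(20)=10946, f(21)=17711, f(22)=28657, f(23)=46368, f(24)=75025, f(25)=121393, f(26)=196418, f(27)=317811, f(28)=514229.

Final answer: 514229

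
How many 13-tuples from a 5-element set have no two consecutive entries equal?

Let g(n) count such strings. g(1) = 5, and each valid string of length n-1 extends in 4 ways (any symbol but the last), so g(n) = 4 g(n-1).
Total: g(13) = 5 x 4^12.

Final answer: 5 x 4^{12} = 83886080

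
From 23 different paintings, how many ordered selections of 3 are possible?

P(23,3) = 23!/(23-3)! = 23!/20!.

Final answer: P(23,3) = 10626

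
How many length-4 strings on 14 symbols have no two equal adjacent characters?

Let g(n) count such strings. g(1) = 14, and each valid string of length n-1 extends in 13 ways (any symbol but the last), so g(n) = 13 g(n-1).
Total: g(4) = 14 x 13^3.

Final answer: 14 x 13^{3} = 30758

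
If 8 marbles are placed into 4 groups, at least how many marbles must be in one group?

By the pigeonhole principle: ceiling(8/4).

Final answer: 2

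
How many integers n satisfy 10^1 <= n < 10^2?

The leading digit cannot be 0 (9 options); the other 1 digit can be anything (10 options each).
Total: 9 x 10^1.

Final answer: 90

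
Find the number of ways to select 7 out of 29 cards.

C(29,7) = 29!/(7! x 22!).

Final answer: \binom{29}{7} = 1560780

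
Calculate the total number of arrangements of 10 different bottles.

The number of ways to arrange 10 distinct objects is 10!.

Final answer: 10! = 3628800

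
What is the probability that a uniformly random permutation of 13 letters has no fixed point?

D(n) = (n-1)(D(n-1) + D(n-2)), D(0)=1, D(1)=0.
Building up: D(2)=1, D(3)=2, D(4)=9, D(5)=44, D(6)=265, D(7)=1854, D(8)=14833, D(9)=133496, D(10)=1334961, D(11)=14684570, D(12)=176214841, D(13)=2290792932.
Total arrangements: 13! = 6227020800.
Probability = D(13)/13! = 63633137/172972800.

Final answer: D(13)/13! = 2290792932/6227020800 = 0.367879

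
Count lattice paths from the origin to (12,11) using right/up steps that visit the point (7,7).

Paths (0,0)->(7,7): C(14,7) = 3432.
Paths (7,7)->(12,11): C(9,4) = 126.
By multiplication principle: 3432 x 126.

Final answer: 432432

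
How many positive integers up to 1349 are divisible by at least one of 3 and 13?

Multiples of 3: 449. Multiples of 13: 103. Of both (lcm=39): 34.
By inclusion-exclusion: 449 + 103 - 34.

Final answer: 518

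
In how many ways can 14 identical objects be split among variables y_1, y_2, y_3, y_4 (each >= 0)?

Stars and bars with 14 stars and 3 bars:
C(14+4-1, 4-1) = C(17,3).

Final answer: C(17,3) = 680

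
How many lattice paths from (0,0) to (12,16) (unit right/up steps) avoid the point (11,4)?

Total paths to (12,16): C(28,16) = 30421755.
Paths through (11,4): C(15,4) x C(13,12) = 17745.
Avoiding (11,4): 30421755 - 17745.

Final answer: 30404010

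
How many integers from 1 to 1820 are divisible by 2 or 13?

Multiples of 2: 910. Multiples of 13: 140. Of both (lcm=26): 70.
By inclusion-exclusion: 910 + 140 - 70.

Final answer: 980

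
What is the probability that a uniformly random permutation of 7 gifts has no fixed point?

Derangements satisfy D(n) = (n-1)(D(n-1) + D(n-2)), starting from D(0)=1, D(1)=0.
Building up: D(2)=1, D(3)=2, D(4)=9, D(5)=44, D(6)=265, D(7)=1854.
Total arrangements: 7! = 5040.
Probability = D(7)/7! = 103/280.

Final answer: D(7)/7! = 1854/5040 = 0.367857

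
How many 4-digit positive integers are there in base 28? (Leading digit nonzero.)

These are the integers in [28^3, 28^4), so the count is 28^4 - 28^3 = 27 x 28^3.

Final answer: 592704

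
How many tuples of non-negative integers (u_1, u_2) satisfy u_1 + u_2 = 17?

Stars and bars with 17 stars and 1 bars:
C(17+2-1, 2-1) = C(18,1).

Final answer: C(18,1) = 18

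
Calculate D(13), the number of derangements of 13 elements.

Use the recurrence D(n) = (n-1)(D(n-1) + D(n-2)) with D(0)=1, D(1)=0.
Building up: D(2)=1, D(3)=2, D(4)=9, D(5)=44, D(6)=265, D(7)=1854, D(8)=14833, D(9)=133496, D(10)=1334961, D(11)=14684570, D(12)=176214841.
D(13) = 12 x (D(12) + D(11)) = 12 x (176214841 + 14684570).

Final answer: D(13) = 2290792932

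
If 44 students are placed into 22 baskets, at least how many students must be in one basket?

By the pigeonhole principle: ceiling(44/22).

Final answer: 2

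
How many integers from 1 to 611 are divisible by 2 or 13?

Multiples of 2: 305. Multiples of 13: 47. Of both (lcm=26): 23.
By inclusion-exclusion: 305 + 47 - 23.

Final answer: 329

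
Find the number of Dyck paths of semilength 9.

Total monotonic paths to (9,9): C(18,9) = 48620.
Reflecting each bad path at its first crossing gives a bijection with paths to (8,10): C(18,10) = 43758.
Valid Dyck paths: 48620 - 43758.
(Check: C(18,9) - C(18,10) = C(18,9)/10, the Catalan number C_{9}.)

Final answer: C_{9} = 4862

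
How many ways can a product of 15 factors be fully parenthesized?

This is a standard Catalan-number count: the answer is C_n. Here n = 15 - 1 = 14.
Using C_0 = 1 and C_(k+1) = C_k x 2(2k+1)/(k+2), build up term by term: C_1=1, C_2=2, C_3=5, C_4=14, C_5=42, C_6=132, C_7=429, C_8=1430, C_9=4862, C_10=16796, C_11=58786, C_12=208012, C_13=742900, C_14=2674440.

Final answer: C_{14} = 2674440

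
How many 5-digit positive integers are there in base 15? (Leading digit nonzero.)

These are the integers in [15^4, 15^5), so the count is 15^5 - 15^4 = 14 x 15^4.

Final answer: 708750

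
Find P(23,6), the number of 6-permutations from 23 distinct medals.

P(23,6) = 23!/(23-6)! = 23!/17!.

Final answer: P(23,6) = 72681840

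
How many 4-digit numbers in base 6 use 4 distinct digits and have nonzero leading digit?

The leading digit has 5 choices (anything but zero); the next has 5 (anything but the first), then 4, and so on, one fewer each time.
Total: 5 x 5 x 4 x 3.

Final answer: 300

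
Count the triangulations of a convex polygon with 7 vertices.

This is a standard Catalan-number count: the answer is C_n. Here n = 7 - 2 = 5.
Using C_0 = 1 and C_(k+1) = C_k x 2(2k+1)/(k+2), build up term by term: C_1=1, C_2=2, C_3=5, C_4=14, C_5=42.

Final answer: C_{5} = 42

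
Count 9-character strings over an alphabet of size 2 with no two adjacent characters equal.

First character: 2 choices. Each subsequent: 1 choices (must differ from the previous one).
Total: 2 x 1^8.

Final answer: 2 x 1^{8} = 2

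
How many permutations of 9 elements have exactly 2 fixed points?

Choose which 2 elements are fixed: C(9,2) = 36.
Derange the remaining 7 using D(j) = (j-1)(D(j-1) + D(j-2)), D(0)=1, D(1)=0: D(2)=1, D(3)=2, D(4)=9, D(5)=44, D(6)=265, D(7)=1854.
Total: 36 x 1854.

Final answer: C(9,2) D(7) = 66744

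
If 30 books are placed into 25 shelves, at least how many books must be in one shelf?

By the pigeonhole principle: ceiling(30/25).

Final answer: 2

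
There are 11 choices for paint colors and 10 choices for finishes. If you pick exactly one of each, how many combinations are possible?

By the multiplication principle: 11 x 10.

Final answer: 110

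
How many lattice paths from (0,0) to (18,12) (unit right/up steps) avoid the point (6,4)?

Total paths to (18,12): C(30,12) = 86493225.
Paths through (6,4): C(10,4) x C(20,8) = 26453700.
Avoiding (6,4): 86493225 - 26453700.

Final answer: 60039525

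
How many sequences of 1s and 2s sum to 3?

Condition on the final move: it is a 1-step (f(n-1) ways to get there) or a 2-step (f(n-2) ways), so f(n) = f(n-1) + f(n-2), with f(1)=1, f(2)=2.
Computing successive values: f(1)=1, f(2)=2, f(3)=3.

Final answer: 3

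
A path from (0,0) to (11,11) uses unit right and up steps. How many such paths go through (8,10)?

Paths (0,0)->(8,10): C(18,10) = 43758.
Paths (8,10)->(11,11): C(4,1) = 4.
By multiplication principle: 43758 x 4.

Final answer: 175032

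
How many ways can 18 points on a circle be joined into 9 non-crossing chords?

This is a standard Catalan-number count: the answer is C_n. Here n = 18/2 = 9.
C_n = (2n)!/(n!(n+1)!), so C_{9} = 18!/(9! x 10!) = C(18,9)/10 = 48620/10.

Final answer: C_{9} = 4862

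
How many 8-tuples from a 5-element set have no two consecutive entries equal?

First character: 5 choices. Each subsequent: 4 choices (must differ from the previous one).
Total: 5 x 4^7.

Final answer: 5 x 4^{7} = 81920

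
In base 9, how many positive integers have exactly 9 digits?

In base 9, the leading digit has 8 choices (1..8); each of the remaining 8 digits has 9 choices.
Total: 8 x 9^8.

Final answer: 344373768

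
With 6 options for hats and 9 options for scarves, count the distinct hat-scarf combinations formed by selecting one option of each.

By the multiplication principle: 6 x 9.

Final answer: 54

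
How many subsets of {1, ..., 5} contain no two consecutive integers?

Condition on whether n belongs to the subset: if not, any valid subset of {1, ..., n-1} works (a(n-1)); if so, n-1 is excluded and the rest is a valid subset of {1, ..., n-2} (a(n-2)). Hence a(n) = a(n-1) + a(n-2), a(1)=2, a(2)=3.
Iterating the recurrence: a(1)=2, a(2)=3, a(3)=5, a(4)=8, a(5)=13.

Final answer: 13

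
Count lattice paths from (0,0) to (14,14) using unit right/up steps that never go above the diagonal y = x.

Total monotonic paths to (14,14): C(28,14) = 40116600.
By the reflection principle, paths that go above the diagonal number C(28,15) = 37442160.
Valid Dyck paths: 40116600 - 37442160.
(These counts are the Catalan numbers.)

Final answer: C_{14} = 2674440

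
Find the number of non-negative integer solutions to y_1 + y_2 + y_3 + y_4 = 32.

Stars and bars with 32 stars and 3 bars:
C(32+4-1, 4-1) = C(35,3).

Final answer: C(35,3) = 6545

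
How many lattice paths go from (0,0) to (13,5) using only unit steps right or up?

Each path has 13 right steps and 5 up steps in some order (18 steps total).
Choose which 5 of the 18 steps are up: C(18,5).

Final answer: C(18,5) = 8568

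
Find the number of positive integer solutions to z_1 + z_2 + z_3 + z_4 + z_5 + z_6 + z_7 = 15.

Substitute z'_i = z_i - 1 (so z'_i >= 0). Then sum z'_i = 15 - 7 = 8.
Stars and bars: C(8+7-1, 7-1) = C(14,6).

Final answer: C(14,6) = 3003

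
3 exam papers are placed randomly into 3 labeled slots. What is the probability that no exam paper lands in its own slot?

D(n) = (n-1)(D(n-1) + D(n-2)), D(0)=1, D(1)=0.
Building up: D(2)=1, D(3)=2.
Total arrangements: 3! = 6.
Probability = D(3)/3! = 1/3.

Final answer: D(3)/3! = 2/6 = 0.333333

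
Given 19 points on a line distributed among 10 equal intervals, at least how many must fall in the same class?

By pigeonhole with 19 objects and 10 categories: ceiling(19/10).

Final answer: 2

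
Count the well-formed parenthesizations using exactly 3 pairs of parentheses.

This is a standard Catalan-number count: the answer is C_n. Here n = 3 (pairs).
C_n = C(2n,n)/(n+1), so C_{3} = C(6,3)/4 = 20/4.

Final answer: C_{3} = 5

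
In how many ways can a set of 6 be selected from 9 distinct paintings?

C(9,6) = 9!/(6! x 3!).

Final answer: \binom{9}{6} = 84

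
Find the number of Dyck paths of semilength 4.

Total monotonic paths to (4,4): C(8,4) = 70.
A path is bad iff it touches y = x + 1; reflecting its initial segment maps bad paths bijectively onto all paths to (3,5), of which there are C(8,5) = 56.
Valid Dyck paths: 70 - 56.
(Equivalently, C_{4} = C(8,4)/5 = 70/5.)

Final answer: C_{4} = 14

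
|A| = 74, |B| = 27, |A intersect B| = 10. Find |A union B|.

|A union B| = |A| + |B| - |A intersect B| = 74 + 27 - 10.

Final answer: 91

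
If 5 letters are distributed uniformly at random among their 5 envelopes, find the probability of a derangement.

Use the recurrence D(n) = (n-1)(D(n-1) + D(n-2)) with D(0)=1, D(1)=0.
Building up: D(2)=1, D(3)=2, D(4)=9, D(5)=44.
Total arrangements: 5! = 120.
Probability = D(5)/5! = 11/30.

Final answer: D(5)/5! = 44/120 = 0.366667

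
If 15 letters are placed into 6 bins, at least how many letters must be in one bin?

By the pigeonhole principle: ceiling(15/6).

Final answer: 3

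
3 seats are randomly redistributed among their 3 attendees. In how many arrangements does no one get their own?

Use the recurrence D(n) = (n-1)(D(n-1) + D(n-2)) with D(0)=1, D(1)=0.
D(2) = 1 x (0 + 1) = 1
D(3) = 2 x (D(2) + D(1)) = 2 x (1 + 0)

Final answer: D(3) = 2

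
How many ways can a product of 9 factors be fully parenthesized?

The structures are counted by the Catalan number C_n. Here n = 9 - 1 = 8.
C_n = (2n)!/(n!(n+1)!), so C_{8} = 16!/(8! x 9!) = C(16,8)/9 = 12870/9.

Final answer: C_{8} = 1430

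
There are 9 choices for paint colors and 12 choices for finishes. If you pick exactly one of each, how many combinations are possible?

By the multiplication principle: 9 x 12.

Final answer: 108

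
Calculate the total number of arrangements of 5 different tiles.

The number of ways to arrange 5 distinct objects is 5!.

Final answer: 5! = 120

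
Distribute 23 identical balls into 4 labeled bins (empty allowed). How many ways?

Stars and bars: C(n+k-1, k-1) = C(26,3).

Final answer: C(26,3) = 2600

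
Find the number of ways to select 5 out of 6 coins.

C(6,5) = 6!/(5! x (6-5)!).

Final answer: C(6,5) = 6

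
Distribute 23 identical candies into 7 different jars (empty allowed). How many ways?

Stars and bars: C(n+k-1, k-1) = C(29,6).

Final answer: C(29,6) = 475020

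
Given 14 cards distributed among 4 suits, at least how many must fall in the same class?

By pigeonhole with 14 objects and 4 categories: ceiling(14/4).

Final answer: 4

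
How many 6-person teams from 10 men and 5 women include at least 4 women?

Sum over valid woman counts:
C(5,4)C(10,2) = 225
C(5,5)C(10,1) = 10
Total: 225 + 10.

Final answer: 235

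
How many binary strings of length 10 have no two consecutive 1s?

A valid string ends in 0 (append to any length-(n-1) valid string) or in 01 (append to any length-(n-2) valid string), so a(n) = a(n-1) + a(n-2) with a(1)=2, a(2)=3.
Building up term by term: a(1)=2, a(2)=3, a(3)=5, a(4)=8, a(5)=13, a(6)=21, a(7)=34, a(8)=55, a(9)=89, a(10)=144.

Final answer: 144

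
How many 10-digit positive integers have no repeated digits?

First digit: 9 (not 0). Second: 9 (not first). Third: 8, etc.
Total: 9 x 9 x 8 x 7 x 6 x 5 x 4 x 3 x 2 x 1.

Final answer: 3265920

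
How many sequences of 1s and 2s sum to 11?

Let f(n) be the number of climbs. Removing the last move (1 or 2 steps) gives f(n) = f(n-1) + f(n-2); base cases f(1)=1, f(2)=2.
Computing successive values: f(1)=1, f(2)=2, f(3)=3, f(4)=5, f(5)=8, f(6)=13, f(7)=21, f(8)=34, f(9)=55, f(10)=89, f(11)=144.

Final answer: 144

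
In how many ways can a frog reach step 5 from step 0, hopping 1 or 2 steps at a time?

Condition on the final move: it is a 1-step (f(n-1) ways to get there) or a 2-step (f(n-2) ways), so f(n) = f(n-1) + f(n-2), with f(1)=1, f(2)=2.
Computing successive values: f(1)=1, f(2)=2, f(3)=3, f(4)=5, f(5)=8.

Final answer: 8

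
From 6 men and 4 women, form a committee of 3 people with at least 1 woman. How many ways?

Sum over valid woman counts:
C(4,1)C(6,2) = 60
C(4,2)C(6,1) = 36
C(4,3)C(6,0) = 4
Total: 60 + 36 + 4.

Final answer: 100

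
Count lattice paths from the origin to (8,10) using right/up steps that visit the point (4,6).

Paths (0,0)->(4,6): C(10,6) = 210.
Paths (4,6)->(8,10): C(8,4) = 70.
By multiplication principle: 210 x 70.

Final answer: 14700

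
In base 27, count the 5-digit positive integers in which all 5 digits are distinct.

First digit: 26 (nonzero). Second: 26 (not first). Third: 25, etc.
Total: 26 x 26 x 25 x 24 x 23.

Final answer: 9328800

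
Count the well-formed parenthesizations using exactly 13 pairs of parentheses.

This is counted by the nth Catalan number C_n. Here n = 13 (pairs).
Using C_0 = 1 and C_(k+1) = C_k x 2(2k+1)/(k+2), build up term by term: C_1=1, C_2=2, C_3=5, C_4=14, C_5=42, C_6=132, C_7=429, C_8=1430, C_9=4862, C_10=16796, C_11=58786, C_12=208012, C_13=742900.

Final answer: C_{13} = 742900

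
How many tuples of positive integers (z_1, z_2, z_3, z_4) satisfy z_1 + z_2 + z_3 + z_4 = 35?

Substitute z'_i = z_i - 1 (so z'_i >= 0). Then sum z'_i = 35 - 4 = 31.
Stars and bars: C(31+4-1, 4-1) = C(34,3).

Final answer: C(34,3) = 5984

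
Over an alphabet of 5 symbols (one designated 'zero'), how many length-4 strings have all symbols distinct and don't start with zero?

The leading digit has 4 choices (anything but zero); the next has 4 (anything but the first), then 3, and so on, one fewer each time.
Total: 4 x 4 x 3 x 2.

Final answer: 96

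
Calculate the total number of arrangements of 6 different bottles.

The number of ways to arrange 6 distinct objects is 6!.

Final answer: 6! = 720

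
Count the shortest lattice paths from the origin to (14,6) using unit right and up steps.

Each path has 14 right steps and 6 up steps in some order (20 steps total).
Choose which 6 of the 20 steps are up: C(20,6).

Final answer: C(20,6) = 38760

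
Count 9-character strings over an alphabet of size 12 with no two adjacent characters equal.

First character: 12 choices. Each subsequent: 11 choices (must differ from the previous one).
Total: 12 x 11^8.

Final answer: 12 x 11^{8} = 2572306572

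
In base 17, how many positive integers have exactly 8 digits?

In base 17, the leading digit has 16 choices (1..16); each of the remaining 7 digits has 17 choices.
Total: 16 x 17^7.

Final answer: 6565418768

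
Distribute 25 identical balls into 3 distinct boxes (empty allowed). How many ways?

Stars and bars: C(n+k-1, k-1) = C(27,2).

Final answer: C(27,2) = 351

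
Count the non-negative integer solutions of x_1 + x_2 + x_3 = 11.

Stars and bars with 11 stars and 2 bars:
C(11+3-1, 3-1) = C(13,2).

Final answer: C(13,2) = 78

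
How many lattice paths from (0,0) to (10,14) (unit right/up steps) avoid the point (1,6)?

Total paths to (10,14): C(24,14) = 1961256.
Paths through (1,6): C(7,6) x C(17,8) = 170170.
Avoiding (1,6): 1961256 - 170170.

Final answer: 1791086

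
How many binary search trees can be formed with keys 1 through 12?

This is a standard Catalan-number count: the answer is C_n. Here n = 12.
C_n = C(2n,n) - C(2n,n+1), so C_{12} = C(24,12) - C(24,13) = 2704156 - 2496144.

Final answer: C_{12} = 208012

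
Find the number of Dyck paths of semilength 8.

Total monotonic paths to (8,8): C(16,8) = 12870.
Reflecting each bad path at its first crossing gives a bijection with paths to (7,9): C(16,9) = 11440.
Valid Dyck paths: 12870 - 11440.
(This is the Catalan number C_{8}.)

Final answer: C_{8} = 1430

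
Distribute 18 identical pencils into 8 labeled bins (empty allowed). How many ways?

Stars and bars: C(n+k-1, k-1) = C(25,7).

Final answer: C(25,7) = 480700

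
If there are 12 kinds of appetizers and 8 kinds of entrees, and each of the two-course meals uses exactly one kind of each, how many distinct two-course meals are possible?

By the multiplication principle: 12 x 8.

Final answer: 96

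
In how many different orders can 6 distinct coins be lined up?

The number of ways to arrange 6 distinct objects is 6!.

Final answer: 6! = 720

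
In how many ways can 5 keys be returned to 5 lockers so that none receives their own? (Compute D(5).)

D(n) = (n-1)(D(n-1) + D(n-2)), D(0)=1, D(1)=0.
D(2) = 1 x (0 + 1) = 1
D(3) = 2 x (1 + 0) = 2
D(4) = 3 x (2 + 1) = 9
D(5) = 4 x (D(4) + D(3)) = 4 x (9 + 2)

Final answer: D(5) = 44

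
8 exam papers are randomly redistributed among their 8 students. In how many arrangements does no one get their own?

Use the recurrence D(n) = (n-1)(D(n-1) + D(n-2)) with D(0)=1, D(1)=0.
D(2) = 1 x (0 + 1) = 1
D(3) = 2 x (1 + 0) = 2
D(4) = 3 x (2 + 1) = 9
D(5) = 4 x (9 + 2) = 44
D(6) = 5 x (44 + 9) = 265
D(7) = 6 x (265 + 44) = 1854
D(8) = 7 x (D(7) + D(6)) = 7 x (1854 + 265)

Final answer: D(8) = 14833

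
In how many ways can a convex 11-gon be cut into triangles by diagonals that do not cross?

This is a standard Catalan-number count: the answer is C_n. Here n = 11 - 2 = 9.
C_n = (2n)!/(n!(n+1)!), so C_{9} = 18!/(9! x 10!) = C(18,9)/10 = 48620/10.

Final answer: C_{9} = 4862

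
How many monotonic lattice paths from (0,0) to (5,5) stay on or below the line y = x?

Total monotonic paths to (5,5): C(10,5) = 252.
Paths that cross above y=x (reflection bijection): C(10,6) = 210.
Valid Dyck paths: 252 - 210.
(This is the Catalan number C_{5}.)

Final answer: C_{5} = 42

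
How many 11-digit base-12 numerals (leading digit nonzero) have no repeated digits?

The leading digit has 11 choices (anything but zero); the next has 11 (anything but the first), then 10, and so on, one fewer each time.
Total: 11 x 11 x 10 x 9 x 8 x 7 x 6 x 5 x 4 x 3 x 2.

Final answer: 439084800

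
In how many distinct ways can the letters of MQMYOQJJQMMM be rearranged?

Letters (J:2, M:5, O:1, Q:3, Y:1). Total letters: 12.
Permutations = 12!/(5! x 3! x 2!).

Final answer: 332640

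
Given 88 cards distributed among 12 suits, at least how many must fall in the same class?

By pigeonhole with 88 objects and 12 categories: ceiling(88/12).

Final answer: 8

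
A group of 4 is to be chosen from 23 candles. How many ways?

C(23,4) = 23!/(4! x (23-4)!).

Final answer: C(23,4) = 8855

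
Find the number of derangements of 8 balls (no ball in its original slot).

Derangements satisfy D(n) = (n-1)(D(n-1) + D(n-2)), starting from D(0)=1, D(1)=0.
D(2) = 1 x (0 + 1) = 1
D(3) = 2 x (1 + 0) = 2
D(4) = 3 x (2 + 1) = 9
D(5) = 4 x (9 + 2) = 44
D(6) = 5 x (44 + 9) = 265
D(7) = 6 x (265 + 44) = 1854
D(8) = 7 x (D(7) + D(6)) = 7 x (1854 + 265)

Final answer: D(8) = 14833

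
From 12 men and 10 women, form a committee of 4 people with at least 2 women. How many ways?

Sum over valid woman counts:
C(10,2)C(12,2) = 2970
C(10,3)C(12,1) = 1440
C(10,4)C(12,0) = 210
Total: 2970 + 1440 + 210.

Final answer: 4620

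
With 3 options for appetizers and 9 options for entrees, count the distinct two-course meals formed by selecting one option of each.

By the multiplication principle: 3 x 9.

Final answer: 27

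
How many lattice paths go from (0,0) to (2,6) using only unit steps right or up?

Each path has 2 right steps and 6 up steps in some order (8 steps total).
Choose which 6 of the 8 steps are up: C(8,6).

Final answer: C(8,6) = 28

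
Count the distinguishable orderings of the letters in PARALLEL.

Letters (A:2, E:1, L:3, P:1, R:1). Total letters: 8.
Permutations = 8!/(3! x 2!).

Final answer: 3360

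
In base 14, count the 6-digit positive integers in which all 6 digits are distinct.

The leading digit has 13 choices (anything but zero); the next has 13 (anything but the first), then 12, and so on, one fewer each time.
Total: 13 x 13 x 12 x 11 x 10 x 9.

Final answer: 2007720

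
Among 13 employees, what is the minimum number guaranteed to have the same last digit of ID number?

There are 10 possible values for last digit of ID number. With 13 employees and 10 categories, by pigeonhole: ceiling(13/10).

Final answer: 2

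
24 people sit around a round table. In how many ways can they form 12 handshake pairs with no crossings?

This is counted by the nth Catalan number C_n. Here n = 24/2 = 12.
C_n = C(2n,n)/(n+1), so C_{12} = C(24,12)/13 = 2704156/13.

Final answer: C_{12} = 208012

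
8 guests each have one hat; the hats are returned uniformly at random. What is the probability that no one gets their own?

D(n) = (n-1)(D(n-1) + D(n-2)), D(0)=1, D(1)=0.
Building up: D(2)=1, D(3)=2, D(4)=9, D(5)=44, D(6)=265, D(7)=1854, D(8)=14833.
Total arrangements: 8! = 40320.
Probability = D(8)/8! = 2119/5760.

Final answer: D(8)/8! = 14833/40320 = 0.367882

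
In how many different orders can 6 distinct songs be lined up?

The number of ways to arrange 6 distinct objects is 6!.

Final answer: 6! = 720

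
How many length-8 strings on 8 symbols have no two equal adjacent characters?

Let g(n) count such strings. g(1) = 8, and each valid string of length n-1 extends in 7 ways (any symbol but the last), so g(n) = 7 g(n-1).
Total: g(8) = 8 x 7^7.

Final answer: 8 x 7^{7} = 6588344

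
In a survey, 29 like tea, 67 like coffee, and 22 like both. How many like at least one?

|A union B| = |A| + |B| - |A intersect B| = 29 + 67 - 22.

Final answer: 74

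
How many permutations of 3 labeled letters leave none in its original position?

D(n) = (n-1)(D(n-1) + D(n-2)), D(0)=1, D(1)=0.
D(2) = 1 x (0 + 1) = 1
D(3) = 2 x (D(2) + D(1)) = 2 x (1 + 0)

Final answer: D(3) = 2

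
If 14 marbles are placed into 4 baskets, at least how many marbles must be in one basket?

By the pigeonhole principle: ceiling(14/4).

Final answer: 4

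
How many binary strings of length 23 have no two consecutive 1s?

Let a(n) count valid strings. If the last bit is 0 the prefix is any valid string of length n-1; if it is 1 the string must end in 01 with a valid prefix of length n-2. So a(n) = a(n-1) + a(n-2), a(1)=2, a(2)=3.
Computing successive values: a(1)=2, a(2)=3, a(3)=5, a(4)=8, a(5)=13, a(6)=21, a(7)=34, a(8)=55, a(9)=89, a(10)=144, a(11)=233, a(12)=377, a(13)=610, a(14)=987, a(15)=1597, a(16)=2584, a(17)=4181, a(18)=6765, a(19)=10946, a(20)=17711, a(21)=28657, a(22)=46368, a(23)=75025.

Final answer: 75025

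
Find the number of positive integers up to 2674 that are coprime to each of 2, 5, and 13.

|div by 2|=1337, |div by 5|=534, |div by 13|=205.
|div by 2&5|=267, |div by 2&13|=102, |div by 5&13|=41, |div by all|=20.
By inclusion-exclusion, divisible by at least one: 1337+534+205-267-102-41+20 = 1686.
Not divisible by any: 2674 - 1686.

Final answer: 988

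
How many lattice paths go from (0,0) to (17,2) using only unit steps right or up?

Each path has 17 right steps and 2 up steps in some order (19 steps total).
Choose which 2 of the 19 steps are up: C(19,2).

Final answer: C(19,2) = 171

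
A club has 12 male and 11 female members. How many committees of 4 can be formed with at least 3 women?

Sum over valid woman counts:
C(11,3)C(12,1) = 1980
C(11,4)C(12,0) = 330
Total: 1980 + 330.

Final answer: 2310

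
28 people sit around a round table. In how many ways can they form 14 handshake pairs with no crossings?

The structures are counted by the Catalan number C_n. Here n = 28/2 = 14.
C_n = C(2n,n)/(n+1), so C_{14} = C(28,14)/15 = 40116600/15.

Final answer: C_{14} = 2674440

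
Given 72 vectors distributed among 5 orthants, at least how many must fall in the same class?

By pigeonhole with 72 objects and 5 categories: ceiling(72/5).

Final answer: 15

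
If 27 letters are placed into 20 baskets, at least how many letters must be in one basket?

By the pigeonhole principle: ceiling(27/20).

Final answer: 2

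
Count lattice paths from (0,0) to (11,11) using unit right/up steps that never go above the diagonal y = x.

Total monotonic paths to (11,11): C(22,11) = 705432.
Reflecting each bad path at its first crossing gives a bijection with paths to (10,12): C(22,12) = 646646.
Valid Dyck paths: 705432 - 646646.
(These counts are the Catalan numbers.)

Final answer: C_{11} = 58786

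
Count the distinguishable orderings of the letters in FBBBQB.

Letters (B:4, F:1, Q:1). Total letters: 6.
Permutations = 6!/(4!).

Final answer: 30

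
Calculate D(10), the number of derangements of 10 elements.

Use the recurrence D(n) = (n-1)(D(n-1) + D(n-2)) with D(0)=1, D(1)=0.
Building up: D(2)=1, D(3)=2, D(4)=9, D(5)=44, D(6)=265, D(7)=1854, D(8)=14833, D(9)=133496.
D(10) = 9 x (D(9) + D(8)) = 9 x (133496 + 14833).

Final answer: D(10) = 1334961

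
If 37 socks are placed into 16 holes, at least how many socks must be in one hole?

By the pigeonhole principle: ceiling(37/16).

Final answer: 3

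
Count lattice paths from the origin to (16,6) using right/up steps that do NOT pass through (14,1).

Total paths to (16,6): C(22,6) = 74613.
Paths through (14,1): C(15,1) x C(7,5) = 315.
Avoiding (14,1): 74613 - 315.

Final answer: 74298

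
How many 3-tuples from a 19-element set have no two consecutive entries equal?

Let g(n) count such strings. g(1) = 19, and each valid string of length n-1 extends in 18 ways (any symbol but the last), so g(n) = 18 g(n-1).
Total: g(3) = 19 x 18^2.

Final answer: 19 x 18^{2} = 6156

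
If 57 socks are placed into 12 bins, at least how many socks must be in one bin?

By the pigeonhole principle: ceiling(57/12).

Final answer: 5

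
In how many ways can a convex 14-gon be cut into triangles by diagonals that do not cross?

The structures are counted by the Catalan number C_n. Here n = 14 - 2 = 12.
C_n = C(2n,n) - C(2n,n+1), so C_{12} = C(24,12) - C(24,13) = 2704156 - 2496144.

Final answer: C_{12} = 208012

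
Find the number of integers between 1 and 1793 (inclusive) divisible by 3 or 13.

Multiples of 3: 597. Multiples of 13: 137. Of both (lcm=39): 45.
By inclusion-exclusion: 597 + 137 - 45.

Final answer: 689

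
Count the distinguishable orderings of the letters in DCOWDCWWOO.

Letters (C:2, D:2, O:3, W:3). Total letters: 10.
Permutations = 10!/(3! x 3! x 2! x 2!).

Final answer: 25200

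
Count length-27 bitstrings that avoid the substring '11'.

A valid string ends in 0 (append to any length-(n-1) valid string) or in 01 (append to any length-(n-2) valid string), so a(n) = a(n-1) + a(n-2) with a(1)=2, a(2)=3.
Computing successive values: a(1)=2, a(2)=3, a(3)=5, a(4)=8, a(5)=13, a(6)=21, a(7)=34, a(8)=55, a(9)=89, a(10)=144, a(11)=233, a(12)=377, a(13)=610, a(14)=987, a(15)=1597, a(16)=2584, a(17)=4181, a(18)=6765, a(19)=10946, a(20)=17711, a(21)=28657, a(22)=46368, a(23)=75025, a(24)=121393, a(25)=196418, a(26)=317811, a(27)=514229.

Final answer: 514229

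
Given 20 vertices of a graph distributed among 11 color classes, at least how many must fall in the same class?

By pigeonhole with 20 objects and 11 categories: ceiling(20/11).

Final answer: 2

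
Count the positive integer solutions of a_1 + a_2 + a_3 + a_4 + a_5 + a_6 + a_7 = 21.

Substitute a'_i = a_i - 1 (so a'_i >= 0). Then sum a'_i = 21 - 7 = 14.
Stars and bars: C(14+7-1, 7-1) = C(20,6).

Final answer: C(20,6) = 38760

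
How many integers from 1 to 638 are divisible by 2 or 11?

Multiples of 2: 319. Multiples of 11: 58. Of both (lcm=22): 29.
By inclusion-exclusion: 319 + 58 - 29.

Final answer: 348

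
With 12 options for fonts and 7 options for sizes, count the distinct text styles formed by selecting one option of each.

By the multiplication principle: 12 x 7.

Final answer: 84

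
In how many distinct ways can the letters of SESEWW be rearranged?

Letters (E:2, S:2, W:2). Total letters: 6.
Permutations = 6!/(2! x 2! x 2!).

Final answer: 90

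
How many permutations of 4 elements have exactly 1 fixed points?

Choose which 1 elements are fixed: C(4,1) = 4.
Derange the remaining 3 using D(j) = (j-1)(D(j-1) + D(j-2)), D(0)=1, D(1)=0: D(2)=1, D(3)=2.
Total: 4 x 2.

Final answer: C(4,1) D(3) = 8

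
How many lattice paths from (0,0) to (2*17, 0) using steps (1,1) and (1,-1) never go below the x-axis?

Total monotonic paths to (17,17): C(34,17) = 2333606220.
A path is bad iff it touches y = x + 1; reflecting its initial segment maps bad paths bijectively onto all paths to (16,18), of which there are C(34,18) = 2203961430.
Valid Dyck paths: 2333606220 - 2203961430.
(These counts are the Catalan numbers.)

Final answer: C_{17} = 129644790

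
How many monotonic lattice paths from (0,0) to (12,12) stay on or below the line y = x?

Total monotonic paths to (12,12): C(24,12) = 2704156.
Reflecting each bad path at its first crossing gives a bijection with paths to (11,13): C(24,13) = 2496144.
Valid Dyck paths: 2704156 - 2496144.
(Equivalently, C_{12} = C(24,12)/13 = 2704156/13.)

Final answer: C_{12} = 208012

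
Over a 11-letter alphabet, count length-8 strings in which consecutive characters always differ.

Let g(n) count such strings. g(1) = 11, and each valid string of length n-1 extends in 10 ways (any symbol but the last), so g(n) = 10 g(n-1).
Total: g(8) = 11 x 10^7.

Final answer: 11 x 10^{7} = 110000000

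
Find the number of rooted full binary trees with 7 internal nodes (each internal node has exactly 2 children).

This is counted by the nth Catalan number C_n. Here n = 7.
Using C_0 = 1 and C_(k+1) = C_k x 2(2k+1)/(k+2), build up term by term: C_1=1, C_2=2, C_3=5, C_4=14, C_5=42, C_6=132, C_7=429.

Final answer: C_{7} = 429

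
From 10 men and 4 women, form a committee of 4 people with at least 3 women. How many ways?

Sum over valid woman counts:
C(4,3)C(10,1) = 40
C(4,4)C(10,0) = 1
Total: 40 + 1.

Final answer: 41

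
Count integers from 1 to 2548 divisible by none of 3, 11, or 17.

|div by 3|=849, |div by 11|=231, |div by 17|=149.
|div by 3&11|=77, |div by 3&17|=49, |div by 11&17|=13, |div by all|=4.
By inclusion-exclusion, divisible by at least one: 849+231+149-77-49-13+4 = 1094.
Not divisible by any: 2548 - 1094.

Final answer: 1454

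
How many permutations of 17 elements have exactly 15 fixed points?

Choose which 15 elements are fixed: C(17,15) = 136.
Derange the remaining 2 using D(j) = (j-1)(D(j-1) + D(j-2)), D(0)=1, D(1)=0: D(2)=1.
Total: 136 x 1.

Final answer: C(17,15) D(2) = 136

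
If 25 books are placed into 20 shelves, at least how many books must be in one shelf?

By the pigeonhole principle: ceiling(25/20).

Final answer: 2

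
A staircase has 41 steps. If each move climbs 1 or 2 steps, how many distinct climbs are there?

Condition on the final move: it is a 1-step (f(n-1) ways to get there) or a 2-step (f(n-2) ways), so f(n) = f(n-1) + f(n-2), with f(1)=1, f(2)=2.
Computing successive values: f(1)=1, f(2)=2, f(3)=3, f(4)=5, f(5)=8, f(6)=13, f(7)=21, f(8)=34, f(9)=55, f(10)=89, f(11)=144, f(12)=233, f(13)=377, f(14)=610, f(15)=987, f(16)=1597, f(17)=2584, f(18)=4181, f(19)=6765, f(20)=10946, f(21)=17711, f(22)=28657, f(23)=46368, f(24)=75025, f(25)=121393, f(26)=196418, f(27)=317811, f(28)=514229, f(29)=832040, f(30)=1346269, f(31)=2178309, f(32)=3524578, f(33)=5702887, f(34)=9227465, f(35)=14930352, f(36)=24157817, f(37)=39088169, f(38)=63245986, f(39)=102334155, f(40)=165580141, f(41)=267914296.

Final answer: 267914296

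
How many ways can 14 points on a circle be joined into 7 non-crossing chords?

This is counted by the nth Catalan number C_n. Here n = 14/2 = 7.
Using C_0 = 1 and C_(k+1) = C_k x 2(2k+1)/(k+2), build up term by term: C_1=1, C_2=2, C_3=5, C_4=14, C_5=42, C_6=132, C_7=429.

Final answer: C_{7} = 429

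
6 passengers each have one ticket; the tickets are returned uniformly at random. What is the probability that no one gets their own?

D(n) = (n-1)(D(n-1) + D(n-2)), D(0)=1, D(1)=0.
Building up: D(2)=1, D(3)=2, D(4)=9, D(5)=44, D(6)=265.
Total arrangements: 6! = 720.
Probability = D(6)/6! = 53/144.

Final answer: D(6)/6! = 265/720 = 0.368056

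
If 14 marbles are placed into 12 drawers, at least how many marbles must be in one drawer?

By the pigeonhole principle: ceiling(14/12).

Final answer: 2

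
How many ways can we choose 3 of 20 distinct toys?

C(20,3) = 20!/(3! x 17!).

Final answer: \binom{20}{3} = 1140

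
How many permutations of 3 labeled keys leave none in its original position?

Derangements satisfy D(n) = (n-1)(D(n-1) + D(n-2)), starting from D(0)=1, D(1)=0.
D(2) = 1 x (0 + 1) = 1
D(3) = 2 x (D(2) + D(1)) = 2 x (1 + 0)

Final answer: D(3) = 2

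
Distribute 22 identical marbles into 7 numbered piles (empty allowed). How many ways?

Stars and bars: C(n+k-1, k-1) = C(28,6).

Final answer: C(28,6) = 376740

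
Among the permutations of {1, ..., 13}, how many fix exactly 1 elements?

Choose which 1 elements are fixed: C(13,1) = 13.
Derange the remaining 12 using D(j) = (j-1)(D(j-1) + D(j-2)), D(0)=1, D(1)=0: D(2)=1, D(3)=2, D(4)=9, D(5)=44, D(6)=265, D(7)=1854, D(8)=14833, D(9)=133496, D(10)=1334961, D(11)=14684570, D(12)=176214841.
Total: 13 x 176214841.

Final answer: C(13,1) D(12) = 2290792933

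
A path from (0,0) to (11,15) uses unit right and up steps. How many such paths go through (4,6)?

Paths (0,0)->(4,6): C(10,6) = 210.
Paths (4,6)->(11,15): C(16,9) = 11440.
By multiplication principle: 210 x 11440.

Final answer: 2402400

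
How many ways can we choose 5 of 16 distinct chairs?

C(16,5) = 16!/(5! x 11!).

Final answer: \binom{16}{5} = 4368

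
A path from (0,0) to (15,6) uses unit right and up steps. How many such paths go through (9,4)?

Paths (0,0)->(9,4): C(13,4) = 715.
Paths (9,4)->(15,6): C(8,2) = 28.
By multiplication principle: 715 x 28.

Final answer: 20020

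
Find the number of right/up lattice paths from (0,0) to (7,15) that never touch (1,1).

Total paths to (7,15): C(22,15) = 170544.
Paths through (1,1): C(2,1) x C(20,14) = 77520.
Avoiding (1,1): 170544 - 77520.

Final answer: 93024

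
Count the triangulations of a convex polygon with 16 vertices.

This is counted by the nth Catalan number C_n. Here n = 16 - 2 = 14.
C_n = C(2n,n) - C(2n,n+1), so C_{14} = C(28,14) - C(28,15) = 40116600 - 37442160.

Final answer: C_{14} = 2674440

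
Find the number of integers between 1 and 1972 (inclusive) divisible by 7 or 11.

Multiples of 7: 281. Multiples of 11: 179. Of both (lcm=77): 25.
By inclusion-exclusion: 281 + 179 - 25.

Final answer: 435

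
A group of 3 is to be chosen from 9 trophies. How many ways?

C(9,3) = 9!/(3! x (9-3)!).

Final answer: C(9,3) = 84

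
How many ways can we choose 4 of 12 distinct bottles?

C(12,4) = 12!/(4! x (12-4)!).

Final answer: C(12,4) = 495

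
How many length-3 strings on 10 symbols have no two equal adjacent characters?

First character: 10 choices. Each subsequent: 9 choices (must differ from the previous one).
Total: 10 x 9^2.

Final answer: 10 x 9^{2} = 810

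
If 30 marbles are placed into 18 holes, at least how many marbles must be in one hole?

By the pigeonhole principle: ceiling(30/18).

Final answer: 2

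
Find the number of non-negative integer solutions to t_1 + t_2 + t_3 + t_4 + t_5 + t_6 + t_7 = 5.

Stars and bars with 5 stars and 6 bars:
C(5+7-1, 7-1) = C(11,6).

Final answer: C(11,6) = 462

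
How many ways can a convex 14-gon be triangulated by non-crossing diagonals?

This is counted by the nth Catalan number C_n. Here n = 14 - 2 = 12.
Using C_0 = 1 and C_(k+1) = C_k x 2(2k+1)/(k+2), build up term by term: C_1=1, C_2=2, C_3=5, C_4=14, C_5=42, C_6=132, C_7=429, C_8=1430, C_9=4862, C_10=16796, C_11=58786, C_12=208012.

Final answer: C_{12} = 208012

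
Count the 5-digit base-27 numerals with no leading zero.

These are the integers in [27^4, 27^5), so the count is 27^5 - 27^4 = 26 x 27^4.

Final answer: 13817466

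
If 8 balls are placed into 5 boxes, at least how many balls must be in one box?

By the pigeonhole principle: ceiling(8/5).

Final answer: 2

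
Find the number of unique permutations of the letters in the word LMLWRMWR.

Letters (L:2, M:2, R:2, W:2). Total letters: 8.
Permutations = 8!/(2! x 2! x 2! x 2!).

Final answer: 2520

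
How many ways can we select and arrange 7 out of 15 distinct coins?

P(15,7) = 15!/(15-7)! = 15!/8!.

Final answer: P(15,7) = 32432400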